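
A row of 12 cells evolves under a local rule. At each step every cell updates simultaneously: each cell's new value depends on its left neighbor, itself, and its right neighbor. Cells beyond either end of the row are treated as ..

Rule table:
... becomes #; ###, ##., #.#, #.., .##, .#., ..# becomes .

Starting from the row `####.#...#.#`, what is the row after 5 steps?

.......#....

.......#....
######...###
.......#....  (repeats step 1; period 2)
step 5: .......#....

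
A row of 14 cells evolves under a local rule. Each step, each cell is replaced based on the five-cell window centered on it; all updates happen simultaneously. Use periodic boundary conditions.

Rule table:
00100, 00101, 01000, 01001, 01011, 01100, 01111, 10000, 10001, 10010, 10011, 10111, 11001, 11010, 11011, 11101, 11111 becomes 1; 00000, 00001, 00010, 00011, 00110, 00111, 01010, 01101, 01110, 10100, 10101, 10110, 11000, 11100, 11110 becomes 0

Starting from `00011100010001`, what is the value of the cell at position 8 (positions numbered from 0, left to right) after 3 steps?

step 1: 11000001011101
step 2: 00010001110111
step 3: 01011100011100
position 8 holds 0

0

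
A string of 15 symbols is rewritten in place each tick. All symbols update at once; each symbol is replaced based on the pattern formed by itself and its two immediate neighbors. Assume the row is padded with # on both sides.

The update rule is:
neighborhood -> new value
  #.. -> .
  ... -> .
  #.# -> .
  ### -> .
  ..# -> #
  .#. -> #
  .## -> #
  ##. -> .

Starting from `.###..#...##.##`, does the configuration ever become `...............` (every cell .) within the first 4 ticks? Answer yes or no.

no

.#...##..##..#.
.#..##..##..##.
.#.##..##..##..
.#.#..##..##..#
tick 4 is .#.#..##..##..#, still not uniform .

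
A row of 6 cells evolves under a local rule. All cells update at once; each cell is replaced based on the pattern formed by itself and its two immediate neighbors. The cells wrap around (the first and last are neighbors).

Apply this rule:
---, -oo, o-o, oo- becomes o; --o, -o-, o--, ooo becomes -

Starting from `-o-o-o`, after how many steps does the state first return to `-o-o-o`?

step 1: o-o-o-
step 2: -o-o-o

2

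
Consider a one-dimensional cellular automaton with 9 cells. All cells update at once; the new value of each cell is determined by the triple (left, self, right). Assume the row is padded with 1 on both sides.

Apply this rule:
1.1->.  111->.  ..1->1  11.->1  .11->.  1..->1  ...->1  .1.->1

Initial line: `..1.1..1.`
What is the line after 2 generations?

..1....1.

generation 1: 111.1111.
generation 2: ..1....1.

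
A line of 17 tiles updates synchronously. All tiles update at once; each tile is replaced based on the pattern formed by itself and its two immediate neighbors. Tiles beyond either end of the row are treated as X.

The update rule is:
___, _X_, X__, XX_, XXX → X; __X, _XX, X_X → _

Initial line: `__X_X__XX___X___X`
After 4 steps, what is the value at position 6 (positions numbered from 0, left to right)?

_

step 1: X_X_XX__XXX_XXX__
step 2: X_X__XX__XX__XXX_
step 3: X_XX__XX__XX__XX_
step 4: X__XX__XX__XX__X_
position 6 holds _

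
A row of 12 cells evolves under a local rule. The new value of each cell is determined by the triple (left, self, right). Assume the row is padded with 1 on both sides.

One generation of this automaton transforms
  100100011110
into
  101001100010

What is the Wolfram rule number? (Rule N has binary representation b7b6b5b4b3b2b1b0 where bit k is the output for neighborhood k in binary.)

67

position 8: 111 → 0  (bit 7 = 0)
position 0: 110 → 1  (bit 6 = 1)
position 11: 101 → 0  (bit 5 = 0)
position 1: 100 → 0  (bit 4 = 0)
position 7: 011 → 0  (bit 3 = 0)
position 3: 010 → 0  (bit 2 = 0)
position 2: 001 → 1  (bit 1 = 1)
position 5: 000 → 1  (bit 0 = 1)
bits b7..b0 = 01000011 = 67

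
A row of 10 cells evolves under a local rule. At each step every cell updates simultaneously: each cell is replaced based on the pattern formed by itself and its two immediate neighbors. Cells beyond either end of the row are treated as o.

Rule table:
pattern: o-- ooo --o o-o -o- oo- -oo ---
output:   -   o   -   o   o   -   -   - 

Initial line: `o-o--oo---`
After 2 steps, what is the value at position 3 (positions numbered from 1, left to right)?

step 1: -oo-------
step 2: o---------
position 3 holds -

-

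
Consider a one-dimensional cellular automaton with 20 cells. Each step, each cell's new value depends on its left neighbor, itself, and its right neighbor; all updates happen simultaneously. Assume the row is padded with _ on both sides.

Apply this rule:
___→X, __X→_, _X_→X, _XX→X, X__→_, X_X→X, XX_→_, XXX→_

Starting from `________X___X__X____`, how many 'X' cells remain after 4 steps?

13

XXXXXXX_X_X_X__X_XXX
X______XXXXXX__XXX__
X_XXXX_X_______X___X
XXX___XX_XXXXX_X_X_X
count of X: 13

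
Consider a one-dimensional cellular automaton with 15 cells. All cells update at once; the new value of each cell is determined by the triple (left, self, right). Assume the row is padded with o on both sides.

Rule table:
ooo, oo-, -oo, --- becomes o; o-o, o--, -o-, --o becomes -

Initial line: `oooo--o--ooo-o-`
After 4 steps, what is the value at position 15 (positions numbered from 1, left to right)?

step 1: oooo-----ooo---
step 2: oooo-ooo-ooo-o-
step 3: oooo-ooo-ooo---
step 4: oooo-ooo-ooo-o-
position 15 holds -

-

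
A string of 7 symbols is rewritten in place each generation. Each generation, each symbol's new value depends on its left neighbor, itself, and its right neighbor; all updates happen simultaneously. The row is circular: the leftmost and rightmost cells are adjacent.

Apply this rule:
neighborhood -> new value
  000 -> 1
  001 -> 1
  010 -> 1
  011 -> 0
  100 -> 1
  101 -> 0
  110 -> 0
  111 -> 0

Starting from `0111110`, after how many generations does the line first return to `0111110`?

1000001
0111110

2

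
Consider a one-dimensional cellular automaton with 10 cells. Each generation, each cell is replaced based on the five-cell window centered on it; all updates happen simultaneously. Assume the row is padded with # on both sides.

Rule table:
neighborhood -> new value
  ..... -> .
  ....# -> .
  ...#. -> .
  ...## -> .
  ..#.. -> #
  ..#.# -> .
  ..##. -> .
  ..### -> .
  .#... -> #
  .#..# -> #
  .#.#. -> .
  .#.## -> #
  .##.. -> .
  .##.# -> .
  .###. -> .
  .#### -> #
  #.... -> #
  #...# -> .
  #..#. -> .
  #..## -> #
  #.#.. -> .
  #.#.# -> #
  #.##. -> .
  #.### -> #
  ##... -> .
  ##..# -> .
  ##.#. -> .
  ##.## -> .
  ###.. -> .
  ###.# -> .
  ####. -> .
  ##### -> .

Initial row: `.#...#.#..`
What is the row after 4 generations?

..#.....##
..###....#
.#....#...
..##..##..

..##..##..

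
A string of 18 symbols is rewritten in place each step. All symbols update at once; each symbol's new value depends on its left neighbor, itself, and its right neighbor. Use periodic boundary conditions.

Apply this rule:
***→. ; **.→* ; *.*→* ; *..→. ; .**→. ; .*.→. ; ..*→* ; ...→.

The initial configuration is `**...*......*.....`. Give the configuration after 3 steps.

..*......*.....*.*

step 1: .*..*......*.....*
step 2: *..*......*.....*.
step 3: ..*......*.....*.*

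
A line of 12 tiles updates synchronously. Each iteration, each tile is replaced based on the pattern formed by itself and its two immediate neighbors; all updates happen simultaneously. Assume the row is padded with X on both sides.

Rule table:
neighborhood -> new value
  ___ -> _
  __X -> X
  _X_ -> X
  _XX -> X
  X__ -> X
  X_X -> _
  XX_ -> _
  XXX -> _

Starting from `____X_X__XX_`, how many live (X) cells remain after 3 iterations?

iteration 1: X__XX_XXXX__
iteration 2: _XXX__X___XX
iteration 3: _X__XXXX_XX_
count of X: 7

7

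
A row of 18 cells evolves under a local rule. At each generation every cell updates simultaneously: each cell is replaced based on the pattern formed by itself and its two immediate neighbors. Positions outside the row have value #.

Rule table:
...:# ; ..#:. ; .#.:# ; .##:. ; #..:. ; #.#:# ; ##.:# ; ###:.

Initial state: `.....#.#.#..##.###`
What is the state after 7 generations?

.#..##..#...#.#...

.###.#####...##...
#..##....#.#..#.#.
#...#.##.###..####
#.#.##.##..#......
####.##.#..#.####.
...##.###..##...##
.#..##..#...#.#...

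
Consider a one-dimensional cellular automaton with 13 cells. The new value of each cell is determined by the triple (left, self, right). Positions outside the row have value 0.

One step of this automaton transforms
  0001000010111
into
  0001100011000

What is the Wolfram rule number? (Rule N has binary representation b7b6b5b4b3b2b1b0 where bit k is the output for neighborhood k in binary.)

52

position 11: 111 → 0  (bit 7 = 0)
position 12: 110 → 0  (bit 6 = 0)
position 9: 101 → 1  (bit 5 = 1)
position 4: 100 → 1  (bit 4 = 1)
position 10: 011 → 0  (bit 3 = 0)
position 3: 010 → 1  (bit 2 = 1)
position 2: 001 → 0  (bit 1 = 0)
position 0: 000 → 0  (bit 0 = 0)
bits b7..b0 = 00110100 = 52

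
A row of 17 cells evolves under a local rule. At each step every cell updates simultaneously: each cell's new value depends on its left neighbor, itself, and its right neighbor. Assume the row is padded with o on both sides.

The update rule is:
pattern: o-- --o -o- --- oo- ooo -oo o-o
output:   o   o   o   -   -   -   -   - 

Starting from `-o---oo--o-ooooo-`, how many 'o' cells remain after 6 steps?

7

step 1: -oo-o--ooo-------
step 2: ----ooo---o-----o
step 3: o--o---o-ooo---o-
step 4: -oooo-oo----o-oo-
step 5: --------o--oo----
step 6: o------oooo--o--o
count of o: 7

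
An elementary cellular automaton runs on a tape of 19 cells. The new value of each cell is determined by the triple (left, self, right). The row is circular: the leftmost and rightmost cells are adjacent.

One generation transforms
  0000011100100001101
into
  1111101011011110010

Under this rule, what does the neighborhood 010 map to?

0

At position 10 the neighborhood is 010; the next row has 0 there.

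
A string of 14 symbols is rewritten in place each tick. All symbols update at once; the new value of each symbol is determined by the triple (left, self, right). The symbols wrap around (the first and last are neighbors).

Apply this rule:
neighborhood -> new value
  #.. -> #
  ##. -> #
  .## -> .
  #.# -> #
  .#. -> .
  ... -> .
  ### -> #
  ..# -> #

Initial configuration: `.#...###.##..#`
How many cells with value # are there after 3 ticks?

#.#.#.###.###.
.#.#.#.###.###
#.#.#.#.###.##
count of #: 9

9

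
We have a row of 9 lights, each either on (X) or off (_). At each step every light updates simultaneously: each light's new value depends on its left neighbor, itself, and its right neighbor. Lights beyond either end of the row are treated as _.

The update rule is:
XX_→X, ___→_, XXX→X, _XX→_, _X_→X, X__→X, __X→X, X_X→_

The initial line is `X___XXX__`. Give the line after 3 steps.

XX_XXX_XX

XX_X_XXX_
_X_X__XXX
XX_XXX_XX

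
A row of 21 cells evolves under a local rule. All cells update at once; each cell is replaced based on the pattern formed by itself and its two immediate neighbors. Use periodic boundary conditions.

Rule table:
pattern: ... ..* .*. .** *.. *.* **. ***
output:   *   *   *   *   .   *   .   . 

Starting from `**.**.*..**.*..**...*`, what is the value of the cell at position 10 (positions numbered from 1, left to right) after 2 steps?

step 1: ..**.**.**.**.**..***
step 2: .**.**.**.**.**..**..
position 10 holds .

.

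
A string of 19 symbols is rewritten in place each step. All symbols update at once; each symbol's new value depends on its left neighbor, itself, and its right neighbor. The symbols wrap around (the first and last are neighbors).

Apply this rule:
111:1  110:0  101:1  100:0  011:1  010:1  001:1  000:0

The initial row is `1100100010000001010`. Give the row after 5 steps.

step 1: 1001100110000011111
step 2: 0011001100000111111
step 3: 0110011000001111110
step 4: 1100110000011111100
step 5: 1001100000111111001

1001100000111111001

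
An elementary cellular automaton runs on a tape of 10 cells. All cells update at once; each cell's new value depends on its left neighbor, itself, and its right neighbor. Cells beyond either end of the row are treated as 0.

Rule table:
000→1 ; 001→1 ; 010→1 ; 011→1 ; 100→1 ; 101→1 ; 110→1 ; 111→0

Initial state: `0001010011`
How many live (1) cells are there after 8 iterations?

1111111111
1000000001
1111111111  (repeats iteration 1; period 2)
iteration 8: 1000000001
count of 1: 2

2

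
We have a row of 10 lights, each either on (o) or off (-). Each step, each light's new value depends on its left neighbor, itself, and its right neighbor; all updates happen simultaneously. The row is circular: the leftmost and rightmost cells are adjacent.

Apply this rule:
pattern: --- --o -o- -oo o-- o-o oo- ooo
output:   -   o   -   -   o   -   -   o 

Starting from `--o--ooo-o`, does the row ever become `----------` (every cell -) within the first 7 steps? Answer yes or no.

no

oo-oo-o---
-------o-o
o-----o---
-o---o-o-o
--o-o-----
-o---o----
o-o-o-o---
step 7 is o-o-o-o---, still not uniform -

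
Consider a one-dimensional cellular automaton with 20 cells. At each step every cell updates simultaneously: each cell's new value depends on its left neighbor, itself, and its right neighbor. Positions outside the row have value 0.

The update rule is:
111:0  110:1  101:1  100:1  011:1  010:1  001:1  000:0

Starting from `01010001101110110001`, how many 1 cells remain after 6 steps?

11111011111011111011
10001110001110001111
11011011011011011001
11111111111111111111
10000000000000000001
11000000000000000011
count of 1: 4

4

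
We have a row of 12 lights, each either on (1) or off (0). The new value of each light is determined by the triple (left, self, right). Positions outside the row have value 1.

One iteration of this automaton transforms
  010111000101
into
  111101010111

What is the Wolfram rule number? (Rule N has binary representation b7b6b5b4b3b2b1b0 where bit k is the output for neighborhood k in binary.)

109

position 4: 111 → 0  (bit 7 = 0)
position 5: 110 → 1  (bit 6 = 1)
position 0: 101 → 1  (bit 5 = 1)
position 6: 100 → 0  (bit 4 = 0)
position 3: 011 → 1  (bit 3 = 1)
position 1: 010 → 1  (bit 2 = 1)
position 8: 001 → 0  (bit 1 = 0)
position 7: 000 → 1  (bit 0 = 1)
bits b7..b0 = 01101101 = 109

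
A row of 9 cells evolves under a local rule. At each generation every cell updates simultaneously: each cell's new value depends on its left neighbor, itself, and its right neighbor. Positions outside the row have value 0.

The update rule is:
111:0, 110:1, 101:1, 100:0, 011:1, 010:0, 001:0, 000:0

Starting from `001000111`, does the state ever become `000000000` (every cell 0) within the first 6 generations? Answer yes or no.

yes

000000101
000000010
000000000
all cells are 0 at generation 3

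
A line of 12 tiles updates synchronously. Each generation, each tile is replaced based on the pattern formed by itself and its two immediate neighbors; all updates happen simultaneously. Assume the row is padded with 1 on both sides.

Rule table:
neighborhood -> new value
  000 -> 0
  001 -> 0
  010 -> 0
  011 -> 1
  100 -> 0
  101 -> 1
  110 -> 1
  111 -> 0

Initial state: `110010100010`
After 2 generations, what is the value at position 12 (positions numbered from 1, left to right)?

1

010001000001
100000000001
position 12 holds 1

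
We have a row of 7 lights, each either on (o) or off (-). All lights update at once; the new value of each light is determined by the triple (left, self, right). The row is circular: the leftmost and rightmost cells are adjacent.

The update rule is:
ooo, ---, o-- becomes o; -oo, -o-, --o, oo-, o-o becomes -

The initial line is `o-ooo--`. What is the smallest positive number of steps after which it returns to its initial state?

3

---o-o-
oo----o
o-ooo--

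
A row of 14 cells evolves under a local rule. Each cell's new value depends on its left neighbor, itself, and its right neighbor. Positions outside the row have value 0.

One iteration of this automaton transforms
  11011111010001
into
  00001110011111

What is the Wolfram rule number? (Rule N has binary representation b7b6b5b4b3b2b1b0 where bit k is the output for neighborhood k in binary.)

151

position 4: 111 → 1  (bit 7 = 1)
position 1: 110 → 0  (bit 6 = 0)
position 2: 101 → 0  (bit 5 = 0)
position 10: 100 → 1  (bit 4 = 1)
position 0: 011 → 0  (bit 3 = 0)
position 9: 010 → 1  (bit 2 = 1)
position 12: 001 → 1  (bit 1 = 1)
position 11: 000 → 1  (bit 0 = 1)
bits b7..b0 = 10010111 = 151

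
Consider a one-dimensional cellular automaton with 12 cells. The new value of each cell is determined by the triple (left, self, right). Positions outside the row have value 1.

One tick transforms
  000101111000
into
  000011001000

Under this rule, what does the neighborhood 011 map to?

1

At position 5 the neighborhood is 011; the next row has 1 there.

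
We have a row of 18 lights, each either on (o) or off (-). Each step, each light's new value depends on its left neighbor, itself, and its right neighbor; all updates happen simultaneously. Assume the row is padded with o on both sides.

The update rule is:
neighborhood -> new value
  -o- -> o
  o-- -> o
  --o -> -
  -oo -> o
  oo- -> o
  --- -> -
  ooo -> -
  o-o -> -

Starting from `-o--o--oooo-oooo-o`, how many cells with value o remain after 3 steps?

-oo-oo-o--o-o--o-o
-oo-oo-oo-o-oo-o-o
-oo-oo-oo-o-oo-o-o
count of o: 11

11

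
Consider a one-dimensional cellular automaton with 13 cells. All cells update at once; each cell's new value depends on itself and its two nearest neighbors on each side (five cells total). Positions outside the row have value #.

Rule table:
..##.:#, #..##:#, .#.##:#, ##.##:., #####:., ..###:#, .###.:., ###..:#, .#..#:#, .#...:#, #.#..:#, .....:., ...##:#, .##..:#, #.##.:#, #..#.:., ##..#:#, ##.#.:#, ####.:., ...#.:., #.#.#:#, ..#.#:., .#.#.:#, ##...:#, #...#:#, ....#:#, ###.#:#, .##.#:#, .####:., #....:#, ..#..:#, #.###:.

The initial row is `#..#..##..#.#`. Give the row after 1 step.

##.######..#.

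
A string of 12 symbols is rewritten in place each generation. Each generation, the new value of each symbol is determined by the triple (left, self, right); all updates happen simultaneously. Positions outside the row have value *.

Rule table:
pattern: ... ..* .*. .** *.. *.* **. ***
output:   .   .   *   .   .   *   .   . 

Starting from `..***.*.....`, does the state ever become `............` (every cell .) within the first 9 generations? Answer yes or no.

yes

generation 1: .....**.....
generation 2: ............
all cells are . at generation 2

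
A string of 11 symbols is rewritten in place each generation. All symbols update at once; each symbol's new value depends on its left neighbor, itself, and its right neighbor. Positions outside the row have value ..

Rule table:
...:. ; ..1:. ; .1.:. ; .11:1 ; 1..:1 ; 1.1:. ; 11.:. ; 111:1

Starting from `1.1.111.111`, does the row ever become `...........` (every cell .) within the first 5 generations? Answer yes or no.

yes

....11..11.
....1.1.1.1
...........
all cells are . at generation 3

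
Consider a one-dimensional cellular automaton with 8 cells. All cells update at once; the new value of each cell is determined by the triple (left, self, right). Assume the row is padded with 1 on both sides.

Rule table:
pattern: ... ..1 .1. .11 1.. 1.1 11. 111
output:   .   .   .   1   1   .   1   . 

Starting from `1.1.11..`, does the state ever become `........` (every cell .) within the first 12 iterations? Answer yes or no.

no

iteration 1: 1...111.
iteration 2: 11..1.1.
iteration 3: .11.....
iteration 4: .111....
iteration 5: .1.11...
iteration 6: ...111..
iteration 7: 1..1.11.
iteration 8: 11...11.
iteration 9: .11..11.
iteration 10: .111.11.
iteration 11: .1.1.11.
iteration 12: .....11.
iteration 12 is .....11., still not uniform .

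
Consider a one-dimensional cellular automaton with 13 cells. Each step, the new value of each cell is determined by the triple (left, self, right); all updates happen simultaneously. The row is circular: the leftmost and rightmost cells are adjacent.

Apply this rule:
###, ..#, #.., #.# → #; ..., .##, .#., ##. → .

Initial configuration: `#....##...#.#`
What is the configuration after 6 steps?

#.##.##.#.#.#

step 1: .#..#..#.#.#.
step 2: #.##.##.#.#.#
step 3: .#..#..#.#.#.  (repeats step 1; period 2)
step 6: #.##.##.#.#.#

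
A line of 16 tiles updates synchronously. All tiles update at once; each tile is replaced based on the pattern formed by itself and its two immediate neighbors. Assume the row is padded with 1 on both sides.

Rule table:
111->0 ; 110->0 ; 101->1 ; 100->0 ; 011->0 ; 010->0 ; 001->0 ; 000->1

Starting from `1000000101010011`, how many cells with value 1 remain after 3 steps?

0011110010100000
0000000001001110
0111111100000001
count of 1: 8

8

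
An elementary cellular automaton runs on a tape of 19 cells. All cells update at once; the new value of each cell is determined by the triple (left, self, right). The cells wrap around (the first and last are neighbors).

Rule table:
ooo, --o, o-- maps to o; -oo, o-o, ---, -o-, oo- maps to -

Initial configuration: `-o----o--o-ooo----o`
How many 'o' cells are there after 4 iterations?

6

iteration 1: --o--o-oo---o-o--o-
iteration 2: -o-oo----o-o---oo-o
iteration 3: -----o--o---o-o----
iteration 4: ----o-oo-o-o---o---
count of o: 6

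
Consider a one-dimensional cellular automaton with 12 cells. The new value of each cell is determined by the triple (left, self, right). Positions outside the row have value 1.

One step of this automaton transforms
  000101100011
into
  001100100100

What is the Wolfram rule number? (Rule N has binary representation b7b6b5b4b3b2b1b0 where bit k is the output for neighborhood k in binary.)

70

position 11: 111 → 0  (bit 7 = 0)
position 6: 110 → 1  (bit 6 = 1)
position 4: 101 → 0  (bit 5 = 0)
position 0: 100 → 0  (bit 4 = 0)
position 5: 011 → 0  (bit 3 = 0)
position 3: 010 → 1  (bit 2 = 1)
position 2: 001 → 1  (bit 1 = 1)
position 1: 000 → 0  (bit 0 = 0)
bits b7..b0 = 01000110 = 70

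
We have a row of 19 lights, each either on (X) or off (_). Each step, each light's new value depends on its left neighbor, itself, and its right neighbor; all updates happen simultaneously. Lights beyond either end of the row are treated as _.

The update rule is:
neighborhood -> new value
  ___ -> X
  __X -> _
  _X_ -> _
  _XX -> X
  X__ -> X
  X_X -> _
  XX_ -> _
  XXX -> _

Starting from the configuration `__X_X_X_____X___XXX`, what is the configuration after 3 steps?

X______XXXX__XX_X__
_XXXXX_X___X_X___XX
_X______XX____XX_X_

_X______XX____XX_X_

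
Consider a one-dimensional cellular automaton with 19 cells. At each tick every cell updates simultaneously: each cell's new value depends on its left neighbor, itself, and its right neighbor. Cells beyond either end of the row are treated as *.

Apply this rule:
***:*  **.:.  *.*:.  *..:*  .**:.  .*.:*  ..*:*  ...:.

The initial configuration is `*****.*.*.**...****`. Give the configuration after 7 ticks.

*****....****.....*

tick 1: ****..*.*...*.*.***
tick 2: ***.***.**.**.*..**
tick 3: **...*........***.*
tick 4: *.*.***......*.*...
tick 5: ..*..*.*....**.**.*
tick 6: ******.**..*.......
tick 7: *****....****.....*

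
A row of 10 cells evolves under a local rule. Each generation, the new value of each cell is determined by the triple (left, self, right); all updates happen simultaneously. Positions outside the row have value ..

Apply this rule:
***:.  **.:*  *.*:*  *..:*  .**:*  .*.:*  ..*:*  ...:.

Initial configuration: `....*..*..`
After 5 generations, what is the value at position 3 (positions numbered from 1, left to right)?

...******.
..**....**
.****..***
**..****.*
*****..***
position 3 holds *

*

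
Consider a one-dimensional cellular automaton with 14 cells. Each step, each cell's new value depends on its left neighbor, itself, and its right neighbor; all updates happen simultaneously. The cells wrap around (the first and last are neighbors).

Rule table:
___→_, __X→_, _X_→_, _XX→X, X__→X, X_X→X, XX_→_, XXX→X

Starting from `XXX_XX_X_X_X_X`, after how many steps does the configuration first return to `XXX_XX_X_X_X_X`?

14

XX_XX_X_X_X_XX
X_XX_X_X_X_XXX
_XX_X_X_X_XXXX
XX_X_X_X_XXXX_
X_X_X_X_XXXX_X
_X_X_X_XXXX_XX
X_X_X_XXXX_XX_
_X_X_XXXX_XX_X
X_X_XXXX_XX_X_
_X_XXXX_XX_X_X
X_XXXX_XX_X_X_
_XXXX_XX_X_X_X
XXXX_XX_X_X_X_
XXX_XX_X_X_X_X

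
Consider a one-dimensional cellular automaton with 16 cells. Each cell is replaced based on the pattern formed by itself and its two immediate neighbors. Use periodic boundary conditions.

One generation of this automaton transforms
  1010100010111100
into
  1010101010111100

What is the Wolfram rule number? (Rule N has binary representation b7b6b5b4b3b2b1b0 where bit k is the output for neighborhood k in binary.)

position 11: 111 → 1  (bit 7 = 1)
position 13: 110 → 1  (bit 6 = 1)
position 1: 101 → 0  (bit 5 = 0)
position 5: 100 → 0  (bit 4 = 0)
position 10: 011 → 1  (bit 3 = 1)
position 0: 010 → 1  (bit 2 = 1)
position 7: 001 → 0  (bit 1 = 0)
position 6: 000 → 1  (bit 0 = 1)
bits b7..b0 = 11001101 = 205

205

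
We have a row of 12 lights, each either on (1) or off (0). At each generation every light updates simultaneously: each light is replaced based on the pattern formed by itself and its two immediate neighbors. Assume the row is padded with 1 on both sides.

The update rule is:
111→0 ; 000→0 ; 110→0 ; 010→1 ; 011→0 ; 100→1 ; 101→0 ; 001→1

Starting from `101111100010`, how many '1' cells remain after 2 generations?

000000010110
100000110000
count of 1: 3

3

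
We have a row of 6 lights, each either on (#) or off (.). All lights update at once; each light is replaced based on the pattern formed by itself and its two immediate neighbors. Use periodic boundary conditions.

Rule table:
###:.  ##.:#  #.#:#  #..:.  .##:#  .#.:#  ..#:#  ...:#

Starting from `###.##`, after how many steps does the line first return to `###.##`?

..###.
###.#.
#.####
###...
#.#.##
#####.
#...##
#.###.
###.##

9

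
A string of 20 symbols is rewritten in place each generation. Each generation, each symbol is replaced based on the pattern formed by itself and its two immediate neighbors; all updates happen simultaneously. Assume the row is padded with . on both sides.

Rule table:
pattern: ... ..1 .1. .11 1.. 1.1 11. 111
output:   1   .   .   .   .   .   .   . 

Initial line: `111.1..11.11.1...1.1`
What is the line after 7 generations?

...............1....

generation 1: ...............1....
generation 2: 11111111111111...111
generation 3: ...............1....  (repeats generation 1; period 2)
generation 7: ...............1....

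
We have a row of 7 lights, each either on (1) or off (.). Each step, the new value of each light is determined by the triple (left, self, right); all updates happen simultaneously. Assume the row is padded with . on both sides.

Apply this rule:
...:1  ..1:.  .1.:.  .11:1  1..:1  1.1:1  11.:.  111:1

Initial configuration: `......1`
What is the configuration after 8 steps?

step 1: 11111..
step 2: 1111.11
step 3: 111.11.
step 4: 11.11.1
step 5: 1.11.1.
step 6: .11.1.1
step 7: .1.1.1.
step 8: ..1.1.1

..1.1.1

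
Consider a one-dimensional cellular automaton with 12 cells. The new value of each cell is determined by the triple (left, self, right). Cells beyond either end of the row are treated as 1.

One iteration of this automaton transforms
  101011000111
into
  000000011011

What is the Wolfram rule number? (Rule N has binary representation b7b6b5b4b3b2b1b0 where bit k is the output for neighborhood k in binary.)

131

position 10: 111 → 1  (bit 7 = 1)
position 0: 110 → 0  (bit 6 = 0)
position 1: 101 → 0  (bit 5 = 0)
position 6: 100 → 0  (bit 4 = 0)
position 4: 011 → 0  (bit 3 = 0)
position 2: 010 → 0  (bit 2 = 0)
position 8: 001 → 1  (bit 1 = 1)
position 7: 000 → 1  (bit 0 = 1)
bits b7..b0 = 10000011 = 131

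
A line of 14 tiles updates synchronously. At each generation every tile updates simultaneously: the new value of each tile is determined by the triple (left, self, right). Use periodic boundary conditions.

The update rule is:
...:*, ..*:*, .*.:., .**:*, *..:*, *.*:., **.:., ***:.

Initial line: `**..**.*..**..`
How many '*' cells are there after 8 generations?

generation 1: *.***...***.**
generation 2: ..*..****...*.
generation 3: **.***...***.*
generation 4: ...*..****...*
generation 5: ***.***...***.
generation 6: *...*..****...
generation 7: .***.***...***
generation 8: .*...*..****..
count of *: 6

6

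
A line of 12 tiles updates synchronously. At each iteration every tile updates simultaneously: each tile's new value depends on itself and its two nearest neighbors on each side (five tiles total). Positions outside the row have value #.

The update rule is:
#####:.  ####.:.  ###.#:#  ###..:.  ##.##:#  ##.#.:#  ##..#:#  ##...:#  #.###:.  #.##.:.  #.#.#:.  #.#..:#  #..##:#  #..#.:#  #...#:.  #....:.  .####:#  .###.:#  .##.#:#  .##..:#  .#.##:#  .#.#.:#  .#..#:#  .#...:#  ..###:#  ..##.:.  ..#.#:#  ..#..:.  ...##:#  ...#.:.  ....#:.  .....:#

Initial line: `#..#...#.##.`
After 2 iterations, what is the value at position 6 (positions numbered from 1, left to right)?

.##.#..##.##
#.#####.##.#
position 6 holds #

#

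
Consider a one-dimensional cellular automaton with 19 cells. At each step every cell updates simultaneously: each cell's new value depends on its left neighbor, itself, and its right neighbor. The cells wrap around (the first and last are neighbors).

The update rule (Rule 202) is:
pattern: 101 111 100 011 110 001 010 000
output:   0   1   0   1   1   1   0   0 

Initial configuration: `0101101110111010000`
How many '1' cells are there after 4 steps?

step 1: 1001101110111000000
step 2: 0011101110111000001
step 3: 0111101110111000010
step 4: 1111101110111000100
count of 1: 12

12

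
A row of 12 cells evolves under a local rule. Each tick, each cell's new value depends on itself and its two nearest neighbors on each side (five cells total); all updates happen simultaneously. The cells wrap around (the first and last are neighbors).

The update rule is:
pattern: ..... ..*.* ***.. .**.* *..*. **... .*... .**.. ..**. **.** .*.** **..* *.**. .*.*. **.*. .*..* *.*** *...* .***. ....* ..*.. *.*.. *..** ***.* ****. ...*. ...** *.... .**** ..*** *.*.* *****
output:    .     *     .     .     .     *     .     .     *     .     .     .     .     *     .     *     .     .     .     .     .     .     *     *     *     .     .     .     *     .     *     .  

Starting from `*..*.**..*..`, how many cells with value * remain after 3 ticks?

.*.*......*.
.**........*
...*.......*
count of *: 2

2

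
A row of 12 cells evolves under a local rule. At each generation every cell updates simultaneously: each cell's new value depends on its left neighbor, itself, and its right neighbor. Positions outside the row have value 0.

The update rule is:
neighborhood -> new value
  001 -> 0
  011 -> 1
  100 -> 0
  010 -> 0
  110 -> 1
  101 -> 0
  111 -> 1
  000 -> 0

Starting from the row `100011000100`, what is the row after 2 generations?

000011000000
000011000000

000011000000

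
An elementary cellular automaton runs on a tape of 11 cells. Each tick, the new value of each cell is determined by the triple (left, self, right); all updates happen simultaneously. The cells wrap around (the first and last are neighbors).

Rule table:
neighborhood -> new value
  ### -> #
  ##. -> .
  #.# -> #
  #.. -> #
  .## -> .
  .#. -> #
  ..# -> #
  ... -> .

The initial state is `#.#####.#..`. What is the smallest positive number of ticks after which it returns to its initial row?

4

##.###.####
#.#.#.#.###
.#######.##
#.#####.#..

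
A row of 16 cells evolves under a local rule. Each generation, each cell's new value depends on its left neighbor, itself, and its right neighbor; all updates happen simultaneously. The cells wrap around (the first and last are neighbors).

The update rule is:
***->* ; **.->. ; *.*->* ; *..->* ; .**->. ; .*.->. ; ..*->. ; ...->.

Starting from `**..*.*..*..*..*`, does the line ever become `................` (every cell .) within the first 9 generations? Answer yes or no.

*.*..*.*..*..*..
.*.*..*.*..*..*.
..*.*..*.*..*..*
*..*.*..*.*..*..
.*..*.*..*.*..*.
..*..*.*..*.*..*
*..*..*.*..*.*..
.*..*..*.*..*.*.
..*..*..*.*..*.*
generation 9 is ..*..*..*.*..*.*, still not uniform .

no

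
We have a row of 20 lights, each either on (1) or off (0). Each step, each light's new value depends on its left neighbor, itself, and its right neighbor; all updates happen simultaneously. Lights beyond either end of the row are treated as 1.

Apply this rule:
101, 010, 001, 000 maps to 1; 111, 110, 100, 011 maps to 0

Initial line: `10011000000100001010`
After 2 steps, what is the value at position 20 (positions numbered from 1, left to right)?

step 1: 00100011111101111111
step 2: 01101100000010000000
position 20 holds 0

0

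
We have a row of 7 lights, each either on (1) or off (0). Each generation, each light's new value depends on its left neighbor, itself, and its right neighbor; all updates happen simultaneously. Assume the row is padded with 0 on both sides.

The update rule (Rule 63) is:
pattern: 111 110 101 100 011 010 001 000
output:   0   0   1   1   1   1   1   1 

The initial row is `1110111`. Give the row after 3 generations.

generation 1: 1001100
generation 2: 1111011
generation 3: 1000110

1000110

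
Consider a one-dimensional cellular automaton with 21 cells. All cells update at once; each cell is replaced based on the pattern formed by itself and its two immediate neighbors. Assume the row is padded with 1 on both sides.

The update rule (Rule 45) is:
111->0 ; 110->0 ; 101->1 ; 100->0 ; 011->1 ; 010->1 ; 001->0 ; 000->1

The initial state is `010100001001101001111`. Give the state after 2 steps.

111101101001011001000
000011011001110001010

000011011001110001010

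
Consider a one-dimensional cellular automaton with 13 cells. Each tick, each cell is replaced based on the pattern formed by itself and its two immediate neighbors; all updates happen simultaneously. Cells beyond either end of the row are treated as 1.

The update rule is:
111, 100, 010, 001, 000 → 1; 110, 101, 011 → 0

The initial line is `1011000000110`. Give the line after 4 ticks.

1101110011101

0000111111000
1111011110111
1110001100011
1101110011101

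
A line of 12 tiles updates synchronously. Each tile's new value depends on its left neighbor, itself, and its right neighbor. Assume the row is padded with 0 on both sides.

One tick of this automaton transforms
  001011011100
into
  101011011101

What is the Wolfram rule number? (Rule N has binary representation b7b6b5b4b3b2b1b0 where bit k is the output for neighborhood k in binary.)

position 8: 111 → 1  (bit 7 = 1)
position 5: 110 → 1  (bit 6 = 1)
position 3: 101 → 0  (bit 5 = 0)
position 10: 100 → 0  (bit 4 = 0)
position 4: 011 → 1  (bit 3 = 1)
position 2: 010 → 1  (bit 2 = 1)
position 1: 001 → 0  (bit 1 = 0)
position 0: 000 → 1  (bit 0 = 1)
bits b7..b0 = 11001101 = 205

205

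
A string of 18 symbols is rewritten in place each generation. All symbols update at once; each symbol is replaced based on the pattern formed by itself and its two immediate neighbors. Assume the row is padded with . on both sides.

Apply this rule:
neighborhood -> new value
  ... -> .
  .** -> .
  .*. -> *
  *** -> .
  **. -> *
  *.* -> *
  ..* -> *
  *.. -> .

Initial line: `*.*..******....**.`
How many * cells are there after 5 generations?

***.*.....*...*.*.
..***....**..****.
.*..*...*.*.*...*.
**.**..******..**.
.**.*.*.....*.*.*.
count of *: 7

7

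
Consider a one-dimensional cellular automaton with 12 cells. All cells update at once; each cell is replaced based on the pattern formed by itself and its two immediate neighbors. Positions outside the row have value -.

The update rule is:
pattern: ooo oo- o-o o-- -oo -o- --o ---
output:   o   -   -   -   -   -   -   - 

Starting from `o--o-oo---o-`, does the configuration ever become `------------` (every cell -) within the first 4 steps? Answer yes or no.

step 1: ------------
all cells are - at step 1

yes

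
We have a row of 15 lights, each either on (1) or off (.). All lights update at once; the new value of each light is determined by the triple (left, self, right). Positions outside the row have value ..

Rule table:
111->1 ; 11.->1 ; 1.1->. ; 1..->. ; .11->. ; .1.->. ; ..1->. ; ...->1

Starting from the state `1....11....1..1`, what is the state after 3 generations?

.....111....111

generation 1: ..11..1.11.....
generation 2: 1..1.....1.1111
generation 3: .....111....111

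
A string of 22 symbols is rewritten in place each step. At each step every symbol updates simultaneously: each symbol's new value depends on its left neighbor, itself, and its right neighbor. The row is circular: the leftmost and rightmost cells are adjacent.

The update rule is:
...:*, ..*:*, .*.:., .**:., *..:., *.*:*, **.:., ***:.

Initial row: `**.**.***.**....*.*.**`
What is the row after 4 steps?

..*..*...*...***.*.*..
**..*..**..**...*.*..*
...*..*...*...**.*..*.
***..*..**..**..*..*..

***..*..**..**..*..*..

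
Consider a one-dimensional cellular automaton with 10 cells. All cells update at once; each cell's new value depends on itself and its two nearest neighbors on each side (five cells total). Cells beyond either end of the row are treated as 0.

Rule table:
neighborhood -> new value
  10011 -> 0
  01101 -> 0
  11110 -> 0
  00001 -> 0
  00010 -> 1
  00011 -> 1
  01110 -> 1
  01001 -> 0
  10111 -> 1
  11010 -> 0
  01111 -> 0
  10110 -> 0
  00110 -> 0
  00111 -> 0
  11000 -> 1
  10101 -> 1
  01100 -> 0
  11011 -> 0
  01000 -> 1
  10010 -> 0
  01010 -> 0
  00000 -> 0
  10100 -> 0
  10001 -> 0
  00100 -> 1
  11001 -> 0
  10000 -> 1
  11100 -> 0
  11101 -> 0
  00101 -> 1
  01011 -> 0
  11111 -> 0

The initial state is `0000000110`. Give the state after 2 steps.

0000001001
0000011001

0000011001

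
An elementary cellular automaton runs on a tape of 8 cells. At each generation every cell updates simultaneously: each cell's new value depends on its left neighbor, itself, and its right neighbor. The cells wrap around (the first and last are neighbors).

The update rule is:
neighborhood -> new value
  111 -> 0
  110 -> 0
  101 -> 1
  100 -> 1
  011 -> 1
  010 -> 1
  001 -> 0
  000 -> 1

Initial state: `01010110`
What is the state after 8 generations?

generation 1: 01111101
generation 2: 11000011
generation 3: 00111010
generation 4: 10100111
generation 5: 01110100
generation 6: 01001111
generation 7: 11101000
generation 8: 10011110

10011110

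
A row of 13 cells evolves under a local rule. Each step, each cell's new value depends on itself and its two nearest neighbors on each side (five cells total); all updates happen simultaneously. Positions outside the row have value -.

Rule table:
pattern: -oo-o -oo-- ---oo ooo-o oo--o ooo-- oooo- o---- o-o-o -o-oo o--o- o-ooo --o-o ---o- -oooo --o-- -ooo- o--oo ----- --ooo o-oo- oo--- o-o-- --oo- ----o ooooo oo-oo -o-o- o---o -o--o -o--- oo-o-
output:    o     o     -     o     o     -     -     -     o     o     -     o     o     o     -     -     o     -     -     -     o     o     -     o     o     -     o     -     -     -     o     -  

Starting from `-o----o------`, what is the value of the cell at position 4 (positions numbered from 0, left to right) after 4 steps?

-

o-o-oo-o-----
o-oooo--o----
ooo---o--o---
-o-o-o----o--
position 4 holds -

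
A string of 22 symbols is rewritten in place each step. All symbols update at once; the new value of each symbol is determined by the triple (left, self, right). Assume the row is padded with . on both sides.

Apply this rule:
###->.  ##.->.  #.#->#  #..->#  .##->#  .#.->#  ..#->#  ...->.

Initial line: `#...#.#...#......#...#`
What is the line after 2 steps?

#.##....##..#..##..##.

step 1: ##.#####.###....###.##
step 2: #.##....##..#..##..##.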